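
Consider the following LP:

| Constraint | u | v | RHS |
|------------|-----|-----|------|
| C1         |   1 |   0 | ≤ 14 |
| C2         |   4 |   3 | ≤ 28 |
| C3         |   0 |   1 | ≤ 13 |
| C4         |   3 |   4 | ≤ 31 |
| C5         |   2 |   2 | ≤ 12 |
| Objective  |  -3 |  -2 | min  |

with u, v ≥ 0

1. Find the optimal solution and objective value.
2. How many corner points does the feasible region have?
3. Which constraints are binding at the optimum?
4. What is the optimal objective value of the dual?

1. u = 6, v = 0, z = -18
2. 3
3. C5, v ≥ 0
4. -18 (by strong duality, equal to the primal optimum)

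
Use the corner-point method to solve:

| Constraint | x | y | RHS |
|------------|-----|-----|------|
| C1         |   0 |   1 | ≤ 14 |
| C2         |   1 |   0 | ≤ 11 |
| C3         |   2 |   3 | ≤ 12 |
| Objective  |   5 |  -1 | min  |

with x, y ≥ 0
Each vertex is the intersection of two constraint boundaries that also satisfies all remaining constraints:
  x = 0 and y = 0 → (0, 0)
  2x + 3y = 12 and y = 0 → (6, 0)
  2x + 3y = 12 and x = 0 → (0, 4)

Evaluating z = 5x - y at each vertex:
  (0, 0): z = 0
  (6, 0): z = 30
  (0, 4): z = -4

The minimum is at (0, 4) with z = -4.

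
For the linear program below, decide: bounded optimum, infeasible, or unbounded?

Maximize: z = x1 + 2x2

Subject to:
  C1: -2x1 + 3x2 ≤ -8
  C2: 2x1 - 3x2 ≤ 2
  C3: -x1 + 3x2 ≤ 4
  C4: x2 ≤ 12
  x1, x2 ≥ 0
C2 requires 2x1 - 3x2 ≤ 2, while C1 (-2x1 + 3x2 ≤ -8) is equivalent to 2x1 - 3x2 ≥ 8. Together they would need 8 ≤ 2x1 - 3x2 ≤ 2, which is impossible since 8 > 2. No point satisfies all constraints.

The feasible region is empty; the LP is infeasible.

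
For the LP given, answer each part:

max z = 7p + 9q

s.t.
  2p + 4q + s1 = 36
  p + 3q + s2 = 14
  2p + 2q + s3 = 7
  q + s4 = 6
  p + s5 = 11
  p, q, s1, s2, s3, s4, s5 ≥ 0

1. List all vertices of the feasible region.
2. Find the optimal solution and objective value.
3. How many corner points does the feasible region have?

1. (0, 0), (3.5, 0), (0, 3.5)
2. p = 0, q = 3.5, z = 31.5
3. 3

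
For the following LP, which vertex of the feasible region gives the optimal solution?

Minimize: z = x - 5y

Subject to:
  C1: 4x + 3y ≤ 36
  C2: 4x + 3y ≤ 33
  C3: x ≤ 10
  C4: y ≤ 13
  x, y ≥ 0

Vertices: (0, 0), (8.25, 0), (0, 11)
Evaluating z = x - 5y at each vertex:
  (0, 0): z = 0
  (8.25, 0): z = 8.25
  (0, 11): z = -55

The smallest value is z = -55, attained at (0, 11).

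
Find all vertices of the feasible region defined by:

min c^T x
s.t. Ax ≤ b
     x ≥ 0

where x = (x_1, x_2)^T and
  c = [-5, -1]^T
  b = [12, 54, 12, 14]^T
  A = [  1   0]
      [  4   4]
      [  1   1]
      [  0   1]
Each vertex is the intersection of two constraint boundaries that also satisfies all remaining constraints:
  x_1 = 0 and x_2 = 0 → (0, 0)
  x_1 = 12 and x_1 + x_2 = 12 → (12, 0)
  x_1 + x_2 = 12 and x_1 = 0 → (0, 12)

Vertices: (0, 0), (12, 0), (0, 12)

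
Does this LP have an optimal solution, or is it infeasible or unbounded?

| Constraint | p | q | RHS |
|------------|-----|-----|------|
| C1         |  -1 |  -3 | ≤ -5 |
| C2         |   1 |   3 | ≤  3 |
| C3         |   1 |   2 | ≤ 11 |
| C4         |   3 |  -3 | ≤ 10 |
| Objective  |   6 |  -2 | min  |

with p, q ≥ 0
C2 requires p + 3q ≤ 3, while C1 (-p - 3q ≤ -5) is equivalent to p + 3q ≥ 5. Together they would need 5 ≤ p + 3q ≤ 3, which is impossible since 5 > 3. No point satisfies all constraints.

Infeasible: no point satisfies all constraints simultaneously.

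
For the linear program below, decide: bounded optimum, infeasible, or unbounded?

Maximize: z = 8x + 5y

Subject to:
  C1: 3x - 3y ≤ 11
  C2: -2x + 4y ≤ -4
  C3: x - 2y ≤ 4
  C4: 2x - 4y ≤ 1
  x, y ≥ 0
C4 requires 2x - 4y ≤ 1, while C2 (-2x + 4y ≤ -4) is equivalent to 2x - 4y ≥ 4. Together they would need 4 ≤ 2x - 4y ≤ 1, which is impossible since 4 > 1. No point satisfies all constraints.

Infeasible: no point satisfies all constraints simultaneously.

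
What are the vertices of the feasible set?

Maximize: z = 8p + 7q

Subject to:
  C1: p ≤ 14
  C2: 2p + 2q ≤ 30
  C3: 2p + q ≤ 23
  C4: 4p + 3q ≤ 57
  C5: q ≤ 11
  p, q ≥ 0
Each vertex is the intersection of two constraint boundaries that also satisfies all remaining constraints:
  p = 0 and q = 0 → (0, 0)
  2p + q = 23 and q = 0 → (11.5, 0)
  2p + 2q = 30 and 2p + q = 23 → (8, 7)
  2p + 2q = 30 and q = 11 → (4, 11)
  q = 11 and p = 0 → (0, 11)

Vertices: (0, 0), (11.5, 0), (8, 7), (4, 11), (0, 11)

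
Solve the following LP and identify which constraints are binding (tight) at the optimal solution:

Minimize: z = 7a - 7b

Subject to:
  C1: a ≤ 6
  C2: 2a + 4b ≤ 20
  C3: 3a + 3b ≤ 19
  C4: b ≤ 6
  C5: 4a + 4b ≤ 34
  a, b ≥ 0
Optimal: a = 0, b = 5
Binding: C2, a ≥ 0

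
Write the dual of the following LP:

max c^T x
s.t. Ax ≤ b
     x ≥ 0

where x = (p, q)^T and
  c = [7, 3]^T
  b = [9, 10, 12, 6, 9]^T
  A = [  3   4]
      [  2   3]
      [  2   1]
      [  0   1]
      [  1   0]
Minimize: z = 9y1 + 10y2 + 12y3 + 6y4 + 9y5

Subject to:
  C1: -3y1 - 2y2 - 2y3 - y5 ≤ -7
  C2: -4y1 - 3y2 - y3 - y4 ≤ -3
  y1, y2, y3, y4, y5 ≥ 0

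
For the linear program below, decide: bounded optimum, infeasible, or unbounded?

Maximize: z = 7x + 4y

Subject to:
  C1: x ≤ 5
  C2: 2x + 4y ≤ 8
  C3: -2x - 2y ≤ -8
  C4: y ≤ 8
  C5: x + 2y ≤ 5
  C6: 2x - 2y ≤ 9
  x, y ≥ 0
The point (4, 0) satisfies every constraint, so the LP is feasible; the constraints give x ≤ 5 and y ≤ 8, which with x, y ≥ 0 keep the feasible region inside a bounded box. A feasible, bounded LP attains a finite optimum at a vertex.

Evaluating z = 7x + 4y at each vertex:
  (4, 0): z = 28

The LP has an optimal solution: (4, 0) with z = 28.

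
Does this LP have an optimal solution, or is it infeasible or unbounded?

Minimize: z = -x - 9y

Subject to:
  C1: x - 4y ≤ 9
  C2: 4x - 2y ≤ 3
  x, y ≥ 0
Feasible point: (0, 0) satisfies every constraint, so the LP is feasible.
Direction d = (0, 1): for each constraint row a, a·d ≤ 0 —
  (1)(0) + (-4)(1) = -4 ≤ 0
  (4)(0) + (-2)(1) = -2 ≤ 0
and d ≥ 0, so (0, 0) + t·d stays feasible for every t ≥ 0. Along this ray z = -x - 9y changes by -9 per unit t, so z → −∞.

Unbounded: there is a feasible ray along which z → −∞.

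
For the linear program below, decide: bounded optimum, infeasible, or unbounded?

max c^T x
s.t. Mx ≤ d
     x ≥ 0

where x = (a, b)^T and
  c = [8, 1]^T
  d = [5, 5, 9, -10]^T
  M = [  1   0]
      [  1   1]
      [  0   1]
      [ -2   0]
The point (5, 0) satisfies every constraint, so the LP is feasible; the constraints give a ≤ 5 and b ≤ 9, which with a, b ≥ 0 keep the feasible region inside a bounded box. A feasible, bounded LP attains a finite optimum at a vertex.

Bounded optimum: z* = 40 at (5, 0).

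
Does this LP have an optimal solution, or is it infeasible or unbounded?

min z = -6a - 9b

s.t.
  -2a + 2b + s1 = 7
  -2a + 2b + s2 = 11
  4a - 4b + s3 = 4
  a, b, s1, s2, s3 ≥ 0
Feasible point: (0, 0) satisfies every constraint, so the LP is feasible.
Direction d = (1, 1): for each constraint row a, a·d ≤ 0 —
  (-2)(1) + (2)(1) = 0 ≤ 0
  (-2)(1) + (2)(1) = 0 ≤ 0
  (4)(1) + (-4)(1) = 0 ≤ 0
and d ≥ 0, so (0, 0) + t·d stays feasible for every t ≥ 0. Along this ray z = -6a - 9b changes by -15 per unit t, so z → −∞.

The LP is unbounded; z can be made arbitrarily small.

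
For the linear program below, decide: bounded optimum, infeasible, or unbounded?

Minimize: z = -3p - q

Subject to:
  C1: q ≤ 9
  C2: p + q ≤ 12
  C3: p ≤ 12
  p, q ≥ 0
The point (12, 0) satisfies every constraint, so the LP is feasible; the constraints give p ≤ 12 and q ≤ 9, which with p, q ≥ 0 keep the feasible region inside a bounded box. A feasible, bounded LP attains a finite optimum at a vertex.

Evaluating z = -3p - q at each vertex:
  (0, 0): z = 0
  (12, 0): z = -36
  (3, 9): z = -18
  (0, 9): z = -9

Bounded optimum: z* = -36 at (12, 0).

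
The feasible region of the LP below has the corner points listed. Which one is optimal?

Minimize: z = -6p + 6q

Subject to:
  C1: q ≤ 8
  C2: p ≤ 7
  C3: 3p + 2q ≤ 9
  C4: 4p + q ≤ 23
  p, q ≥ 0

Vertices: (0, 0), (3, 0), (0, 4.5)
(3, 0) with z = -18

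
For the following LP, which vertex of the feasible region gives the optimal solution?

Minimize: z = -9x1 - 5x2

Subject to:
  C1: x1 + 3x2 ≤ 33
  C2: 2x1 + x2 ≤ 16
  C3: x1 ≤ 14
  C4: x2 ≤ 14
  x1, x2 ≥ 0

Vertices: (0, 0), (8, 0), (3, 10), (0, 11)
(3, 10) with z = -77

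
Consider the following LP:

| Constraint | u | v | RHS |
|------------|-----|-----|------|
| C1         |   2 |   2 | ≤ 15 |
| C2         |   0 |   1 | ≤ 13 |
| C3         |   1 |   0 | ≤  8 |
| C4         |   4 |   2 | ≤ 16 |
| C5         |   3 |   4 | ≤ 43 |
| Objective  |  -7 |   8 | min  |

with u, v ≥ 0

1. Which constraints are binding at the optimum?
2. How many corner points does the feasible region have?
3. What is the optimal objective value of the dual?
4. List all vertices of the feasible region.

1. C4, v ≥ 0
2. 4
3. -28 (by strong duality, equal to the primal optimum)
4. (0, 0), (4, 0), (0.5, 7), (0, 7.5)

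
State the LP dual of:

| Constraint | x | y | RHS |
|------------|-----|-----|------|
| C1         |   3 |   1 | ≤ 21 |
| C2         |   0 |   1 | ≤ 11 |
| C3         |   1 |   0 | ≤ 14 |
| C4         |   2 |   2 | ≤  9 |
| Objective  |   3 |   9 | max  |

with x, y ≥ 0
Minimize: z = 21y1 + 11y2 + 14y3 + 9y4

Subject to:
  C1: -3y1 - y3 - 2y4 ≤ -3
  C2: -y1 - y2 - 2y4 ≤ -9
  y1, y2, y3, y4 ≥ 0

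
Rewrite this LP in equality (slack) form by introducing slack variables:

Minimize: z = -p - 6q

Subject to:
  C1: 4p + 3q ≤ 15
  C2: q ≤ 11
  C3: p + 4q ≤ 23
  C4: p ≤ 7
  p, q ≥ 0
min z = -p - 6q

s.t.
  4p + 3q + s1 = 15
  q + s2 = 11
  p + 4q + s3 = 23
  p + s4 = 7
  p, q, s1, s2, s3, s4 ≥ 0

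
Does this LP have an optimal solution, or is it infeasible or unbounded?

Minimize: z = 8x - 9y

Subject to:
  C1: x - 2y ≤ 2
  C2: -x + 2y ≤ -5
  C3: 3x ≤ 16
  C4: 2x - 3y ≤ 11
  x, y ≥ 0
C1 requires x - 2y ≤ 2, while C2 (-x + 2y ≤ -5) is equivalent to x - 2y ≥ 5. Together they would need 5 ≤ x - 2y ≤ 2, which is impossible since 5 > 2. No point satisfies all constraints.

Infeasible: no point satisfies all constraints simultaneously.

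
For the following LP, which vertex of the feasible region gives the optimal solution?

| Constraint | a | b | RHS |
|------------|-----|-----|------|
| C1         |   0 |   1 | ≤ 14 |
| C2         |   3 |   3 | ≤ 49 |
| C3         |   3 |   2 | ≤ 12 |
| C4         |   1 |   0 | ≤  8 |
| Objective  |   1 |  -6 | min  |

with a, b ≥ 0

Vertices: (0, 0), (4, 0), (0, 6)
(0, 6) with z = -36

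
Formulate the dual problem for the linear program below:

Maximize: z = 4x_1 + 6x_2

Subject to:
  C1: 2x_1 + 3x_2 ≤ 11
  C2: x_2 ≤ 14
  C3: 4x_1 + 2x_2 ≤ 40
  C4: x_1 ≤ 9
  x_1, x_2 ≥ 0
Minimize: z = 11y1 + 14y2 + 40y3 + 9y4

Subject to:
  C1: -2y1 - 4y3 - y4 ≤ -4
  C2: -3y1 - y2 - 2y3 ≤ -6
  y1, y2, y3, y4 ≥ 0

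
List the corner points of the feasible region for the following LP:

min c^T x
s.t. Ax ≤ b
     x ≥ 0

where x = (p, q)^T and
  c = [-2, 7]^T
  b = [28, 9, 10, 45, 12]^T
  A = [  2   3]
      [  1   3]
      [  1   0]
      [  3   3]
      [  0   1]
Each vertex is the intersection of two constraint boundaries that also satisfies all remaining constraints:
  p = 0 and q = 0 → (0, 0)
  p + 3q = 9 and q = 0 → (9, 0)
  p + 3q = 9 and p = 0 → (0, 3)

Vertices: (0, 0), (9, 0), (0, 3)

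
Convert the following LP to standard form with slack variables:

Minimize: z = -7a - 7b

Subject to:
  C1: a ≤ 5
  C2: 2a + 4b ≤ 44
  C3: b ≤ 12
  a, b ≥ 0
min z = -7a - 7b

s.t.
  a + s1 = 5
  2a + 4b + s2 = 44
  b + s3 = 12
  a, b, s1, s2, s3 ≥ 0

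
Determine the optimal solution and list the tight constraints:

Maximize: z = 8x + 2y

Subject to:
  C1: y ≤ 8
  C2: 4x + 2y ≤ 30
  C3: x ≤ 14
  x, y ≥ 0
Optimal: x = 7.5, y = 0
Binding: C2, y ≥ 0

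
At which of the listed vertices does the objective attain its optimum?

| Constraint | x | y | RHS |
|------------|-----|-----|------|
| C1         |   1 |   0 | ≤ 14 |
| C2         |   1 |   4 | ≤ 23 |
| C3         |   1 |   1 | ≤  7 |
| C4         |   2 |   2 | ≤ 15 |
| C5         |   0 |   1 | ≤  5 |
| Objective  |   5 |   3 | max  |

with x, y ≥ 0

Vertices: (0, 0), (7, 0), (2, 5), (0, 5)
Evaluating z = 5x + 3y at each vertex:
  (0, 0): z = 0
  (7, 0): z = 35
  (2, 5): z = 25
  (0, 5): z = 15

The largest value is z = 35, attained at (7, 0).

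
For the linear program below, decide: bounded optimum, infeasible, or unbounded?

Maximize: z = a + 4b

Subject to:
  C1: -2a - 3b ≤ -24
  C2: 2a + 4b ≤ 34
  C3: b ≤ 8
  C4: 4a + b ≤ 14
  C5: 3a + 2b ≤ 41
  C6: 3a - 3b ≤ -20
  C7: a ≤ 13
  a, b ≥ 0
The point (1, 8) satisfies every constraint, so the LP is feasible; the constraints give a ≤ 13 and b ≤ 8, which with a, b ≥ 0 keep the feasible region inside a bounded box. A feasible, bounded LP attains a finite optimum at a vertex.

Evaluating z = a + 4b at each vertex:
  (0.8, 7.467): z = 30.67
  (1.222, 7.889): z = 32.78
  (1, 8): z = 33
  (0, 8): z = 32

Bounded optimum: z* = 33 at (1, 8).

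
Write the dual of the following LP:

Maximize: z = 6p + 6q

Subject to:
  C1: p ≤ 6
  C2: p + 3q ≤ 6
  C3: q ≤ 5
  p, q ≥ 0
Minimize: z = 6y1 + 6y2 + 5y3

Subject to:
  C1: -y1 - y2 ≤ -6
  C2: -3y2 - y3 ≤ -6
  y1, y2, y3 ≥ 0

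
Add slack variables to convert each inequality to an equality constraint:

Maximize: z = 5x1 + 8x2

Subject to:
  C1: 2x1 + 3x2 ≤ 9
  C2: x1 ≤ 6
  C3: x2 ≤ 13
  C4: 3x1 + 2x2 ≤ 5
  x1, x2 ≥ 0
max z = 5x1 + 8x2

s.t.
  2x1 + 3x2 + s1 = 9
  x1 + s2 = 6
  x2 + s3 = 13
  3x1 + 2x2 + s4 = 5
  x1, x2, s1, s2, s3, s4 ≥ 0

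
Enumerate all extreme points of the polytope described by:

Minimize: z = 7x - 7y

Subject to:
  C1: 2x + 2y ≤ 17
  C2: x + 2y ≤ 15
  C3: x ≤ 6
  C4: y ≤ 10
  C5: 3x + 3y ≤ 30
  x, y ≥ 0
Each vertex is the intersection of two constraint boundaries that also satisfies all remaining constraints:
  x = 0 and y = 0 → (0, 0)
  x = 6 and y = 0 → (6, 0)
  2x + 2y = 17 and x = 6 → (6, 2.5)
  2x + 2y = 17 and x + 2y = 15 → (2, 6.5)
  x + 2y = 15 and x = 0 → (0, 7.5)

Vertices: (0, 0), (6, 0), (6, 2.5), (2, 6.5), (0, 7.5)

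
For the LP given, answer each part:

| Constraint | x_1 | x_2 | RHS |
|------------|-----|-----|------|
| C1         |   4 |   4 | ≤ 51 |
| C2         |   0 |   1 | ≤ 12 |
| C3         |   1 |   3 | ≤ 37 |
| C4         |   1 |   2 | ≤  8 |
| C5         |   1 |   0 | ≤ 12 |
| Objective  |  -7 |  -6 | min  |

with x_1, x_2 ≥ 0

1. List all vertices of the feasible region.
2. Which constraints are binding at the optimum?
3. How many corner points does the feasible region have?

1. (0, 0), (8, 0), (0, 4)
2. C4, x_2 ≥ 0
3. 3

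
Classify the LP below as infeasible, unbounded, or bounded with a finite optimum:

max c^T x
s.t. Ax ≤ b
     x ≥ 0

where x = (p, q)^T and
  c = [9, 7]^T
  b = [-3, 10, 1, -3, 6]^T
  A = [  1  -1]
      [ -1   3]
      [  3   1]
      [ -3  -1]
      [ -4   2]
One constraint requires 3p + q ≤ 1, while the constraint -3p - q ≤ -3 is equivalent to 3p + q ≥ 3. Together they would need 3 ≤ 3p + q ≤ 1, which is impossible since 3 > 1. No point satisfies all constraints.

Infeasible — the constraint set is empty.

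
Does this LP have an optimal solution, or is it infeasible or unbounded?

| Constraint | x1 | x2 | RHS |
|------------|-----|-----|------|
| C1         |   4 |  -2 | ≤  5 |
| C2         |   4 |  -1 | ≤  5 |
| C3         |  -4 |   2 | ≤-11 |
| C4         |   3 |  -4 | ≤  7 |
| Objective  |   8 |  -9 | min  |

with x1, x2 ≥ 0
C1 requires 4x1 - 2x2 ≤ 5, while C3 (-4x1 + 2x2 ≤ -11) is equivalent to 4x1 - 2x2 ≥ 11. Together they would need 11 ≤ 4x1 - 2x2 ≤ 5, which is impossible since 11 > 5. No point satisfies all constraints.

Infeasible — the constraint set is empty.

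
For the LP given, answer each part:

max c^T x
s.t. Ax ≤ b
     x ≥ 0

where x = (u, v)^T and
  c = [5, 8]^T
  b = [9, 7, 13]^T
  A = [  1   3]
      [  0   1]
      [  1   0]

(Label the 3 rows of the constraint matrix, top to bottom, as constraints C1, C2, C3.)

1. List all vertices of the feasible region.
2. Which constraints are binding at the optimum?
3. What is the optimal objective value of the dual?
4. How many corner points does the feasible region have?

1. (0, 0), (9, 0), (0, 3)
2. C1, v ≥ 0
3. 45 (by strong duality, equal to the primal optimum)
4. 3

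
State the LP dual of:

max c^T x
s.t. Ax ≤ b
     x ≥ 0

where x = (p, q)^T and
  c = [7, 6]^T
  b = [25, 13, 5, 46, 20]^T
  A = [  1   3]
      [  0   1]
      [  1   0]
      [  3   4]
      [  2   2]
Minimize: z = 25y1 + 13y2 + 5y3 + 46y4 + 20y5

Subject to:
  C1: -y1 - y3 - 3y4 - 2y5 ≤ -7
  C2: -3y1 - y2 - 4y4 - 2y5 ≤ -6
  y1, y2, y3, y4, y5 ≥ 0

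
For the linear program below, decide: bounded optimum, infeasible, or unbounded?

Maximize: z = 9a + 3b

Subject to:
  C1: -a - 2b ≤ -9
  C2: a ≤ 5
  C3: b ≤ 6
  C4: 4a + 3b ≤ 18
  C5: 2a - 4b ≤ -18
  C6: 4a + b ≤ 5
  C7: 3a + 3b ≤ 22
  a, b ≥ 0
The point (0, 5) satisfies every constraint, so the LP is feasible; the constraints give a ≤ 5 and b ≤ 6, which with a, b ≥ 0 keep the feasible region inside a bounded box. A feasible, bounded LP attains a finite optimum at a vertex.

Evaluating z = 9a + 3b at each vertex:
  (0, 4.5): z = 13.5
  (0.1111, 4.556): z = 14.67
  (0, 5): z = 15

The LP has an optimal solution: (0, 5) with z = 15.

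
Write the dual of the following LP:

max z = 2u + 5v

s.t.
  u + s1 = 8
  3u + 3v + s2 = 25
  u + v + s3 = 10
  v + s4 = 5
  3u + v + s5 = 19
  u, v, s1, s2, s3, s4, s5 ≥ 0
Minimize: z = 8y1 + 25y2 + 10y3 + 5y4 + 19y5

Subject to:
  C1: -y1 - 3y2 - y3 - 3y5 ≤ -2
  C2: -3y2 - y3 - y4 - y5 ≤ -5
  y1, y2, y3, y4, y5 ≥ 0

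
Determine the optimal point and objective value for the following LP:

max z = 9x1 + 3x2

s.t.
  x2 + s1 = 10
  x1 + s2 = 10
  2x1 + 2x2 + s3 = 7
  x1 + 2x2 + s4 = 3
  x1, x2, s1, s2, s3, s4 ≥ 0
Each vertex is the intersection of two constraint boundaries that also satisfies all remaining constraints:
  x1 = 0 and x2 = 0 → (0, 0)
  x1 + 2x2 = 3 and x2 = 0 → (3, 0)
  x1 + 2x2 = 3 and x1 = 0 → (0, 1.5)

Evaluating z = 9x1 + 3x2 at each vertex:
  (0, 0): z = 0
  (3, 0): z = 27
  (0, 1.5): z = 4.5

The maximum is at (3, 0) with z = 27.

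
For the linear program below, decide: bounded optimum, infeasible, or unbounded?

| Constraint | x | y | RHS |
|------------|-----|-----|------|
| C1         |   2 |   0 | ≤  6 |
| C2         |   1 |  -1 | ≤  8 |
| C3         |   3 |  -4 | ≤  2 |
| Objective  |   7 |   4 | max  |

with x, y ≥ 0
Feasible point: (0, 0) satisfies every constraint, so the LP is feasible.
Direction d = (0, 1): for each constraint row a, a·d ≤ 0 —
  (2)(0) + (0)(1) = 0 ≤ 0
  (1)(0) + (-1)(1) = -1 ≤ 0
  (3)(0) + (-4)(1) = -4 ≤ 0
and d ≥ 0, so (0, 0) + t·d stays feasible for every t ≥ 0. Along this ray z = 7x + 4y changes by 4 per unit t, so z → +∞.

Unbounded: there is a feasible ray along which z → +∞.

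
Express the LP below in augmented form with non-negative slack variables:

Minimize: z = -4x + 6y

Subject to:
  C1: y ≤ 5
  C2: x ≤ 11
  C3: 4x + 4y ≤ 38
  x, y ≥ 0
min z = -4x + 6y

s.t.
  y + s1 = 5
  x + s2 = 11
  4x + 4y + s3 = 38
  x, y, s1, s2, s3 ≥ 0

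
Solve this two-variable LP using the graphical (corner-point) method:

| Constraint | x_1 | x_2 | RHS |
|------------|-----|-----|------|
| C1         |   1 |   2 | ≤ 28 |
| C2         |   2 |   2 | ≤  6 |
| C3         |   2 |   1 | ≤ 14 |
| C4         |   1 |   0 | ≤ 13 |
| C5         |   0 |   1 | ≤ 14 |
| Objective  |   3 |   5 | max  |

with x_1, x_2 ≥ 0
x_1 = 0, x_2 = 3, z = 15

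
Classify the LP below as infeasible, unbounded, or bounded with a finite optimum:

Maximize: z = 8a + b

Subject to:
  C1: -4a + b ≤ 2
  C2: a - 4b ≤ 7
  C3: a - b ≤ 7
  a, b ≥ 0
Feasible point: (0, 0) satisfies every constraint, so the LP is feasible.
Direction d = (1, 1): for each constraint row a, a·d ≤ 0 —
  (-4)(1) + (1)(1) = -3 ≤ 0
  (1)(1) + (-4)(1) = -3 ≤ 0
  (1)(1) + (-1)(1) = 0 ≤ 0
and d ≥ 0, so (0, 0) + t·d stays feasible for every t ≥ 0. Along this ray z = 8a + b changes by 9 per unit t, so z → +∞.

Unbounded — the objective can increase without bound over the feasible region.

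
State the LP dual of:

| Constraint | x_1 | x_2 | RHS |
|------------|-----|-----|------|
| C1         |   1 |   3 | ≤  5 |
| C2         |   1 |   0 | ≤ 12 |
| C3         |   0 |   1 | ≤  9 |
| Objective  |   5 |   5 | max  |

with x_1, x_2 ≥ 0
Minimize: z = 5y1 + 12y2 + 9y3

Subject to:
  C1: -y1 - y2 ≤ -5
  C2: -3y1 - y3 ≤ -5
  y1, y2, y3 ≥ 0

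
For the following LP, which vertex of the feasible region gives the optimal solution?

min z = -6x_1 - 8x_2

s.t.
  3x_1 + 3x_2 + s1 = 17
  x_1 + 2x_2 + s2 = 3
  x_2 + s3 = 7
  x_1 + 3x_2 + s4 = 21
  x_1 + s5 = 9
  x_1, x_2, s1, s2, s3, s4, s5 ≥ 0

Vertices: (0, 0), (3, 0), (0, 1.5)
(3, 0) with z = -18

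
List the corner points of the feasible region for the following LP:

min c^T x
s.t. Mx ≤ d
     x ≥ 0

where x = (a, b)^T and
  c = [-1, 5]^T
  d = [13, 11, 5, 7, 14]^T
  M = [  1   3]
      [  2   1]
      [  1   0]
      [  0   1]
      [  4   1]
Each vertex is the intersection of two constraint boundaries that also satisfies all remaining constraints:
  a = 0 and b = 0 → (0, 0)
  4a + b = 14 and b = 0 → (3.5, 0)
  a + 3b = 13 and 4a + b = 14 → (2.636, 3.455)
  a + 3b = 13 and a = 0 → (0, 4.333)

Vertices: (0, 0), (3.5, 0), (2.636, 3.455), (0, 4.333)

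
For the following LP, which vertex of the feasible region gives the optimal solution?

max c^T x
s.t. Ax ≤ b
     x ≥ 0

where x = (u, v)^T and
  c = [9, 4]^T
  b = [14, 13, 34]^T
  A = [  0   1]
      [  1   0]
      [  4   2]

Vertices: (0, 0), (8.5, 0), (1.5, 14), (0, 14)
Evaluating z = 9u + 4v at each vertex:
  (0, 0): z = 0
  (8.5, 0): z = 76.5
  (1.5, 14): z = 69.5
  (0, 14): z = 56

The largest value is z = 76.5, attained at (8.5, 0).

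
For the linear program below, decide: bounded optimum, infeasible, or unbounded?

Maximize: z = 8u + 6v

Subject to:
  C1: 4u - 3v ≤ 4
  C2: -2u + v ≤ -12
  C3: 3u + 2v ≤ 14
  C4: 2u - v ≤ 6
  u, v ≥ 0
C4 requires 2u - v ≤ 6, while C2 (-2u + v ≤ -12) is equivalent to 2u - v ≥ 12. Together they would need 12 ≤ 2u - v ≤ 6, which is impossible since 12 > 6. No point satisfies all constraints.

Infeasible: no point satisfies all constraints simultaneously.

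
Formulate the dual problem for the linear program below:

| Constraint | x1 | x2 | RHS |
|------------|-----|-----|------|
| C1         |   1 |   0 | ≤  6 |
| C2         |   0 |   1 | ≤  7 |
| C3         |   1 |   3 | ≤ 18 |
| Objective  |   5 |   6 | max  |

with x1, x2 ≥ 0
Minimize: z = 6y1 + 7y2 + 18y3

Subject to:
  C1: -y1 - y3 ≤ -5
  C2: -y2 - 3y3 ≤ -6
  y1, y2, y3 ≥ 0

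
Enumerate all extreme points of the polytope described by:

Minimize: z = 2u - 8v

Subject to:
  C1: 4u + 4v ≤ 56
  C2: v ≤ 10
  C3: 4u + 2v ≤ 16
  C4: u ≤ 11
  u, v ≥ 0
Each vertex is the intersection of two constraint boundaries that also satisfies all remaining constraints:
  u = 0 and v = 0 → (0, 0)
  4u + 2v = 16 and v = 0 → (4, 0)
  4u + 2v = 16 and u = 0 → (0, 8)

Vertices: (0, 0), (4, 0), (0, 8)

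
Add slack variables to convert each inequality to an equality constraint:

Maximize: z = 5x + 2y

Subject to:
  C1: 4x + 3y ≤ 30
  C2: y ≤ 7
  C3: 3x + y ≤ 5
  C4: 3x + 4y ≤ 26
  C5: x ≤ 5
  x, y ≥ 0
max z = 5x + 2y

s.t.
  4x + 3y + s1 = 30
  y + s2 = 7
  3x + y + s3 = 5
  3x + 4y + s4 = 26
  x + s5 = 5
  x, y, s1, s2, s3, s4, s5 ≥ 0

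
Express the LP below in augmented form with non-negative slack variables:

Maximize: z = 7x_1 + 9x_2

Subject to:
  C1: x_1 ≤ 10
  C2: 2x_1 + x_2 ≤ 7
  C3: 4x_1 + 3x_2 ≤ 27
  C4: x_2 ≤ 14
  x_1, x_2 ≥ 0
max z = 7x_1 + 9x_2

s.t.
  x_1 + s1 = 10
  2x_1 + x_2 + s2 = 7
  4x_1 + 3x_2 + s3 = 27
  x_2 + s4 = 14
  x_1, x_2, s1, s2, s3, s4 ≥ 0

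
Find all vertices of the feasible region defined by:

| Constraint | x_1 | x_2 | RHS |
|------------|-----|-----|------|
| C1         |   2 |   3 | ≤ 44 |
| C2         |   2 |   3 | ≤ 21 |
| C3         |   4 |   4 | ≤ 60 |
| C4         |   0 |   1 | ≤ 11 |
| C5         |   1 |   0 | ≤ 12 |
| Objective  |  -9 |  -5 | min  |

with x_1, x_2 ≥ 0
Each vertex is the intersection of two constraint boundaries that also satisfies all remaining constraints:
  x_1 = 0 and x_2 = 0 → (0, 0)
  2x_1 + 3x_2 = 21 and x_2 = 0 → (10.5, 0)
  2x_1 + 3x_2 = 21 and x_1 = 0 → (0, 7)

Vertices: (0, 0), (10.5, 0), (0, 7)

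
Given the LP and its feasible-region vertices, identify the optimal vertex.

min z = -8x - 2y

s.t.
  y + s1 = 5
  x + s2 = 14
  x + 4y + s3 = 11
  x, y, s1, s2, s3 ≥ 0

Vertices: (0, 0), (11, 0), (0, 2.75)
(11, 0) with z = -88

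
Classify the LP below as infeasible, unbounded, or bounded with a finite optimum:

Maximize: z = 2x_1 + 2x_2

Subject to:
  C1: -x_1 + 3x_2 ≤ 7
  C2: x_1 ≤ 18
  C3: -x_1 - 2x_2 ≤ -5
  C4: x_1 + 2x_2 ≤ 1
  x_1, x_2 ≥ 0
C4 requires x_1 + 2x_2 ≤ 1, while C3 (-x_1 - 2x_2 ≤ -5) is equivalent to x_1 + 2x_2 ≥ 5. Together they would need 5 ≤ x_1 + 2x_2 ≤ 1, which is impossible since 5 > 1. No point satisfies all constraints.

The feasible region is empty; the LP is infeasible.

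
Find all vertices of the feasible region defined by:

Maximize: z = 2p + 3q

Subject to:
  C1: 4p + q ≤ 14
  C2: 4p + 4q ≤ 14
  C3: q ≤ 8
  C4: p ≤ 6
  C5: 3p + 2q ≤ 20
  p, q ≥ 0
Each vertex is the intersection of two constraint boundaries that also satisfies all remaining constraints:
  p = 0 and q = 0 → (0, 0)
  4p + q = 14 and 4p + 4q = 14 → (3.5, 0)
  4p + 4q = 14 and p = 0 → (0, 3.5)

Vertices: (0, 0), (3.5, 0), (0, 3.5)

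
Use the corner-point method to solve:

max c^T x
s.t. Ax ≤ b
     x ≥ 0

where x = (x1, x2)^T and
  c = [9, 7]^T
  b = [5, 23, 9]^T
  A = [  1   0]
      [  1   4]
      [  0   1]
Each vertex is the intersection of two constraint boundaries that also satisfies all remaining constraints:
  x1 = 0 and x2 = 0 → (0, 0)
  x1 = 5 and x2 = 0 → (5, 0)
  x1 = 5 and x1 + 4x2 = 23 → (5, 4.5)
  x1 + 4x2 = 23 and x1 = 0 → (0, 5.75)

Evaluating z = 9x1 + 7x2 at each vertex:
  (0, 0): z = 0
  (5, 0): z = 45
  (5, 4.5): z = 76.5
  (0, 5.75): z = 40.25

The maximum is at (5, 4.5) with z = 76.5.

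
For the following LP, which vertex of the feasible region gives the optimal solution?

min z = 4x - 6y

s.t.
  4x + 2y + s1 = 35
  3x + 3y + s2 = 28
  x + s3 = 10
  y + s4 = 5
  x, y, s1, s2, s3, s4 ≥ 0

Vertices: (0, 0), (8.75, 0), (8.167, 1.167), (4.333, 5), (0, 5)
Evaluating z = 4x - 6y at each vertex:
  (0, 0): z = 0
  (8.75, 0): z = 35
  (8.167, 1.167): z = 25.67
  (4.333, 5): z = -12.67
  (0, 5): z = -30

The smallest value is z = -30, attained at (0, 5).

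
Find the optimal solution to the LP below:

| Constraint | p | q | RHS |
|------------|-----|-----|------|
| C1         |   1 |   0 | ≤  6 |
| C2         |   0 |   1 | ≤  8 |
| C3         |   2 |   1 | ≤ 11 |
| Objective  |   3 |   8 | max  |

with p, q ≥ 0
p = 1.5, q = 8, z = 68.5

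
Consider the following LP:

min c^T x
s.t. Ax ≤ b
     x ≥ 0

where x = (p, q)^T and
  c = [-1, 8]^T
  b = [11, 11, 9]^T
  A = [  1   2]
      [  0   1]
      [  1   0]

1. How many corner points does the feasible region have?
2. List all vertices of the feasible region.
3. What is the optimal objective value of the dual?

1. 4
2. (0, 0), (9, 0), (9, 1), (0, 5.5)
3. -9 (by strong duality, equal to the primal optimum)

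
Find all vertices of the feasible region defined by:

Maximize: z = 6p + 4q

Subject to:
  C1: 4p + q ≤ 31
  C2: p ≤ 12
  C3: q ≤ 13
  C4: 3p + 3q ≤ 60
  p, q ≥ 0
Each vertex is the intersection of two constraint boundaries that also satisfies all remaining constraints:
  p = 0 and q = 0 → (0, 0)
  4p + q = 31 and q = 0 → (7.75, 0)
  4p + q = 31 and q = 13 → (4.5, 13)
  q = 13 and p = 0 → (0, 13)

Vertices: (0, 0), (7.75, 0), (4.5, 13), (0, 13)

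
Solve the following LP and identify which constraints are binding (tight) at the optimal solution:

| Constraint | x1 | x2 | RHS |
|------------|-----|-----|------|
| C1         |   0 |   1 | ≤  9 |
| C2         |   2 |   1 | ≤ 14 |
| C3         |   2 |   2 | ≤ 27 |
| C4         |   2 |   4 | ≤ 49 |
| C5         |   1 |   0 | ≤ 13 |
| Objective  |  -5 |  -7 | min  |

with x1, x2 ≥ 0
Optimal: x1 = 2.5, x2 = 9
Slack at optimum:
  C1: slack = 0 (binding)
  C2: slack = 0 (binding)
  C3: slack = 4
  C4: slack = 8
  C5: slack = 10.5
  x1 ≥ 0: x1 = 2.5
  x2 ≥ 0: x2 = 9
Binding constraints: C1, C2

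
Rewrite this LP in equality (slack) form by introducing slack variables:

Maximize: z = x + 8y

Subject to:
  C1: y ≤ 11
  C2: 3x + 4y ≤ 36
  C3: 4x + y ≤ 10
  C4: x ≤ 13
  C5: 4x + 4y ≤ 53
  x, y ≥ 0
max z = x + 8y

s.t.
  y + s1 = 11
  3x + 4y + s2 = 36
  4x + y + s3 = 10
  x + s4 = 13
  4x + 4y + s5 = 53
  x, y, s1, s2, s3, s4, s5 ≥ 0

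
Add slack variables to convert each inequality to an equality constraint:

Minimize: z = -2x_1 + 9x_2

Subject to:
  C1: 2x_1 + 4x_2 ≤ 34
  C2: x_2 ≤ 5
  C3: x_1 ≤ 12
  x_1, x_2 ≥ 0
min z = -2x_1 + 9x_2

s.t.
  2x_1 + 4x_2 + s1 = 34
  x_2 + s2 = 5
  x_1 + s3 = 12
  x_1, x_2, s1, s2, s3 ≥ 0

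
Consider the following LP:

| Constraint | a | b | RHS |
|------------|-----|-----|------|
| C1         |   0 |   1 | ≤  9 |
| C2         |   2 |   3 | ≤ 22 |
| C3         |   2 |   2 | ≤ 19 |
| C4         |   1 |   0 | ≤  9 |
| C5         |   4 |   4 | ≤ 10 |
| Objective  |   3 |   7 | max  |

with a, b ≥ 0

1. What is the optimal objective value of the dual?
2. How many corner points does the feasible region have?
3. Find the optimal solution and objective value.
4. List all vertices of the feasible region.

1. 17.5 (by strong duality, equal to the primal optimum)
2. 3
3. a = 0, b = 2.5, z = 17.5
4. (0, 0), (2.5, 0), (0, 2.5)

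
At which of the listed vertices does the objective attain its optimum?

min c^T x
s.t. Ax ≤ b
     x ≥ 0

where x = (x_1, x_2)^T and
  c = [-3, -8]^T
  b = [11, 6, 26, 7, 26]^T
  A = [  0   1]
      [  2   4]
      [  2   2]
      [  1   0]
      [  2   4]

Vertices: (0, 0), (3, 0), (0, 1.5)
(0, 1.5) with z = -12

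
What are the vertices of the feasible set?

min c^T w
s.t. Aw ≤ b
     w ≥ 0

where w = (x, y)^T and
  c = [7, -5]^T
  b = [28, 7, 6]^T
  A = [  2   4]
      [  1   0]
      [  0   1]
Each vertex is the intersection of two constraint boundaries that also satisfies all remaining constraints:
  x = 0 and y = 0 → (0, 0)
  x = 7 and y = 0 → (7, 0)
  2x + 4y = 28 and x = 7 → (7, 3.5)
  2x + 4y = 28 and y = 6 → (2, 6)
  y = 6 and x = 0 → (0, 6)

Vertices: (0, 0), (7, 0), (7, 3.5), (2, 6), (0, 6)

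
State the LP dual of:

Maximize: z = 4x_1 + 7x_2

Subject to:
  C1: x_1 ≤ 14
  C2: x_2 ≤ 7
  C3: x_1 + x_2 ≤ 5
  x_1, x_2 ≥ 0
Minimize: z = 14y1 + 7y2 + 5y3

Subject to:
  C1: -y1 - y3 ≤ -4
  C2: -y2 - y3 ≤ -7
  y1, y2, y3 ≥ 0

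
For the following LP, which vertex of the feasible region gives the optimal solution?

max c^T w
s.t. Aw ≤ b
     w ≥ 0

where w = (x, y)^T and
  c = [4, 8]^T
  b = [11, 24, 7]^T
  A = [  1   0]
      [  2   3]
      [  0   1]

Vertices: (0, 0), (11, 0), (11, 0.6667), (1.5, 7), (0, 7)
Evaluating z = 4x + 8y at each vertex:
  (0, 0): z = 0
  (11, 0): z = 44
  (11, 0.6667): z = 49.33
  (1.5, 7): z = 62
  (0, 7): z = 56

The largest value is z = 62, attained at (1.5, 7).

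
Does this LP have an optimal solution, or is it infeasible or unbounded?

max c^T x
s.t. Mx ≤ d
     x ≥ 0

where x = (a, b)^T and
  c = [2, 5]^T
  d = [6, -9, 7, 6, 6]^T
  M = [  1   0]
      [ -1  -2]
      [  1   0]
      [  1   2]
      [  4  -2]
One constraint requires a + 2b ≤ 6, while the constraint -a - 2b ≤ -9 is equivalent to a + 2b ≥ 9. Together they would need 9 ≤ a + 2b ≤ 6, which is impossible since 9 > 6. No point satisfies all constraints.

Infeasible — the constraint set is empty.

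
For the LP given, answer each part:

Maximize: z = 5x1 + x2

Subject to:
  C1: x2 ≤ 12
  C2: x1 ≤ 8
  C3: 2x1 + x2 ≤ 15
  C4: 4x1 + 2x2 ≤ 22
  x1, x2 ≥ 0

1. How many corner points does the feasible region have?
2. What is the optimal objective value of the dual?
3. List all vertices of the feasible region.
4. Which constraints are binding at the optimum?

1. 3
2. 27.5 (by strong duality, equal to the primal optimum)
3. (0, 0), (5.5, 0), (0, 11)
4. C4, x2 ≥ 0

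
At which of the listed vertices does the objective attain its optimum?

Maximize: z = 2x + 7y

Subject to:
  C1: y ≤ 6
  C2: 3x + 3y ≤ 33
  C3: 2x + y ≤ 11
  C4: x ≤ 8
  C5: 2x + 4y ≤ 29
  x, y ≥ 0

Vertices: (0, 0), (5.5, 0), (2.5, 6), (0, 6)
(2.5, 6) with z = 47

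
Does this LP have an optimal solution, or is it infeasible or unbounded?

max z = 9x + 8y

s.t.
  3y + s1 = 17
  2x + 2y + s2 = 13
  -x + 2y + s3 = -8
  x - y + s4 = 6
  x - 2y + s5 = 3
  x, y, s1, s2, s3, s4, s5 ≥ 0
The row x - 2y + s5 = 3 with s5 ≥ 0 requires x - 2y ≤ 3, while the row -x + 2y + s3 = -8 with s3 ≥ 0 is equivalent to x - 2y ≥ 8. Together they would need 8 ≤ x - 2y ≤ 3, which is impossible since 8 > 3. No point satisfies all constraints.

The feasible region is empty; the LP is infeasible.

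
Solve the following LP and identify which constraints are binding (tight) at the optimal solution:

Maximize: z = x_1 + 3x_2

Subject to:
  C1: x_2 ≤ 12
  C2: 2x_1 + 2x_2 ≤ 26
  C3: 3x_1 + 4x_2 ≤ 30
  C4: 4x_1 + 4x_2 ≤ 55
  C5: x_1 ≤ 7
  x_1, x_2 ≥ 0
Optimal: x_1 = 0, x_2 = 7.5
Binding: C3, x_1 ≥ 0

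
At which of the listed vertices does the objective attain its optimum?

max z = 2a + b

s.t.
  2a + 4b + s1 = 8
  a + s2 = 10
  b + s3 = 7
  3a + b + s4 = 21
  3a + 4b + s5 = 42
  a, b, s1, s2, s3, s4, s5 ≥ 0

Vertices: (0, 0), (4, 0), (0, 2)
(4, 0) with z = 8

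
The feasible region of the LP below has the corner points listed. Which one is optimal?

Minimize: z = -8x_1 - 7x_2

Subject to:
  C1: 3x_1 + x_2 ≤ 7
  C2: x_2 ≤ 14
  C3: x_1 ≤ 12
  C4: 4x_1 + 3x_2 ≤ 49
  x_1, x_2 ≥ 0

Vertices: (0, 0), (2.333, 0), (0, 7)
Evaluating z = -8x_1 - 7x_2 at each vertex:
  (0, 0): z = 0
  (2.333, 0): z = -18.67
  (0, 7): z = -49

The smallest value is z = -49, attained at (0, 7).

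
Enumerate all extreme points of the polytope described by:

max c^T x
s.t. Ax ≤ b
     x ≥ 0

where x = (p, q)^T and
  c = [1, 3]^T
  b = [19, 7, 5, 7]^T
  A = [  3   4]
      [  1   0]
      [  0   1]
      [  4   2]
Each vertex is the intersection of two constraint boundaries that also satisfies all remaining constraints:
  p = 0 and q = 0 → (0, 0)
  4p + 2q = 7 and q = 0 → (1.75, 0)
  4p + 2q = 7 and p = 0 → (0, 3.5)

Vertices: (0, 0), (1.75, 0), (0, 3.5)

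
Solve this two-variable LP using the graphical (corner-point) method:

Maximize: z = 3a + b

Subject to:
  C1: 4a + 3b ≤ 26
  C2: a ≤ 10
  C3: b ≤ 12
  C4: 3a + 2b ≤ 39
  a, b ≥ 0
a = 6.5, b = 0, z = 19.5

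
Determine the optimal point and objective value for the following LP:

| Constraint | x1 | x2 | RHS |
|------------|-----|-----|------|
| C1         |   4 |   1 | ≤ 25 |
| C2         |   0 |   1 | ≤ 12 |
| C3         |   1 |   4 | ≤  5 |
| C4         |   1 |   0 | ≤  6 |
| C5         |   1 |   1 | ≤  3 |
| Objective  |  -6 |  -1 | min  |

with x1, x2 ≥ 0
x1 = 3, x2 = 0, z = -18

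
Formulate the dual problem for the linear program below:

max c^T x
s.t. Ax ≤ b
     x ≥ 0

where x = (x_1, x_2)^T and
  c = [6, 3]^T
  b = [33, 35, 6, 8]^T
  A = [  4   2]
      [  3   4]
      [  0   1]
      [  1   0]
Minimize: z = 33y1 + 35y2 + 6y3 + 8y4

Subject to:
  C1: -4y1 - 3y2 - y4 ≤ -6
  C2: -2y1 - 4y2 - y3 ≤ -3
  y1, y2, y3, y4 ≥ 0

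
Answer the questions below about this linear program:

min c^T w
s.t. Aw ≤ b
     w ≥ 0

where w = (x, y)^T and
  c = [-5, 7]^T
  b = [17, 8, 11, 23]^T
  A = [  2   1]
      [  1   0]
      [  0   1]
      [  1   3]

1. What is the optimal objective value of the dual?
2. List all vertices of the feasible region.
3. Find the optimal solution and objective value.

1. -40 (by strong duality, equal to the primal optimum)
2. (0, 0), (8, 0), (8, 1), (5.6, 5.8), (0, 7.667)
3. x = 8, y = 0, z = -40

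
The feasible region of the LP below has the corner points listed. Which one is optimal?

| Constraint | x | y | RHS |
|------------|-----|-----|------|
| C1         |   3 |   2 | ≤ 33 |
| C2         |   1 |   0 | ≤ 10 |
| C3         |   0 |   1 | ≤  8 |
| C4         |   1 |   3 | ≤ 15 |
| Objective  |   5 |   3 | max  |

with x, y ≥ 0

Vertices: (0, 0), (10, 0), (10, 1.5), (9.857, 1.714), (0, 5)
Evaluating z = 5x + 3y at each vertex:
  (0, 0): z = 0
  (10, 0): z = 50
  (10, 1.5): z = 54.5
  (9.857, 1.714): z = 54.43
  (0, 5): z = 15

The largest value is z = 54.5, attained at (10, 1.5).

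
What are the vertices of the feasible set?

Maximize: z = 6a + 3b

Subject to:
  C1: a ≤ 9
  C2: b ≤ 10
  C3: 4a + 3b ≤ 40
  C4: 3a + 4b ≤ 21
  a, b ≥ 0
Each vertex is the intersection of two constraint boundaries that also satisfies all remaining constraints:
  a = 0 and b = 0 → (0, 0)
  3a + 4b = 21 and b = 0 → (7, 0)
  3a + 4b = 21 and a = 0 → (0, 5.25)

Vertices: (0, 0), (7, 0), (0, 5.25)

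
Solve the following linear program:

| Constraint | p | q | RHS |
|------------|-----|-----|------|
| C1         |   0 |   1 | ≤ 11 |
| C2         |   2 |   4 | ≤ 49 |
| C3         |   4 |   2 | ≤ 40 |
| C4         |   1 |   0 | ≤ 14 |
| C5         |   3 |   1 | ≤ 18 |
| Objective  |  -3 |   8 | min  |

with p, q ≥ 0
Each vertex is the intersection of two constraint boundaries that also satisfies all remaining constraints:
  p = 0 and q = 0 → (0, 0)
  3p + q = 18 and q = 0 → (6, 0)
  q = 11 and 3p + q = 18 → (2.333, 11)
  q = 11 and p = 0 → (0, 11)

Evaluating z = -3p + 8q at each vertex:
  (0, 0): z = 0
  (6, 0): z = -18
  (2.333, 11): z = 81
  (0, 11): z = 88

The minimum is at (6, 0) with z = -18.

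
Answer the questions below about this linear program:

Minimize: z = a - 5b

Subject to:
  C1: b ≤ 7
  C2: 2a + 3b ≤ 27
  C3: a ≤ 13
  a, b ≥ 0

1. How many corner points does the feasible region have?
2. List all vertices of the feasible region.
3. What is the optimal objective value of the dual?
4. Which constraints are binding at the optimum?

1. 5
2. (0, 0), (13, 0), (13, 0.3333), (3, 7), (0, 7)
3. -35 (by strong duality, equal to the primal optimum)
4. C1, a ≥ 0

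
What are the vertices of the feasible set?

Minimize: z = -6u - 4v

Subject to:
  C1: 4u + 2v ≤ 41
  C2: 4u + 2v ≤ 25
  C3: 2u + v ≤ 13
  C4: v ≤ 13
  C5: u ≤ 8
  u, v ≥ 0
Each vertex is the intersection of two constraint boundaries that also satisfies all remaining constraints:
  u = 0 and v = 0 → (0, 0)
  4u + 2v = 25 and v = 0 → (6.25, 0)
  4u + 2v = 25 and u = 0 → (0, 12.5)

Vertices: (0, 0), (6.25, 0), (0, 12.5)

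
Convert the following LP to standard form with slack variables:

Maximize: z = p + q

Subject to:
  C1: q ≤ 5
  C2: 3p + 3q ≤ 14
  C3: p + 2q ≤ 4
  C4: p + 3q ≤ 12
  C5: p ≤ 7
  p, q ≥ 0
max z = p + q

s.t.
  q + s1 = 5
  3p + 3q + s2 = 14
  p + 2q + s3 = 4
  p + 3q + s4 = 12
  p + s5 = 7
  p, q, s1, s2, s3, s4, s5 ≥ 0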